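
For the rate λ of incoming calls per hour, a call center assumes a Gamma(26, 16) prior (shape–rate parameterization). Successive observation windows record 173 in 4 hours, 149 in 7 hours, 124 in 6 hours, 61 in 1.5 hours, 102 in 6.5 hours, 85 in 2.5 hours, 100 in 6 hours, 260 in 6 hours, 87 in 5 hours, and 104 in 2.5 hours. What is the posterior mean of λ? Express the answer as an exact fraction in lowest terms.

Total count: 173 + 149 + 124 + 61 + 102 + 85 + 100 + 260 + 87 + 104 = 1245.
Total exposure: 4 + 7 + 6 + 1.5 + 6.5 + 2.5 + 6 + 6 + 5 + 2.5 = 47 hours.
The Gamma prior is conjugate for the Poisson rate, so λ | data ~ Gamma(26+1245, 16+47) = Gamma(1271, 63).
Posterior mean = α'/β' = 1271/63.

1271/63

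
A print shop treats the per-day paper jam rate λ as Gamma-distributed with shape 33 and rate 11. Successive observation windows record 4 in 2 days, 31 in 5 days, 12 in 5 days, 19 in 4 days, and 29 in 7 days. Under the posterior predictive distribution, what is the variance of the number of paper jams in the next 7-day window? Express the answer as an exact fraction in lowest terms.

Total count: 4 + 31 + 12 + 19 + 29 = 95.
Total exposure: 2 + 5 + 5 + 4 + 7 = 23 days.
Gamma(α, β) with Poisson data over total exposure Σt gives posterior Gamma(α+Σx, β+Σt) = Gamma(128, 34).
The posterior predictive for a window of length T is Negative Binomial with variance T·α'·(β'+T)/β'² = 7·128·41/1156 = 9184/289.

9184/289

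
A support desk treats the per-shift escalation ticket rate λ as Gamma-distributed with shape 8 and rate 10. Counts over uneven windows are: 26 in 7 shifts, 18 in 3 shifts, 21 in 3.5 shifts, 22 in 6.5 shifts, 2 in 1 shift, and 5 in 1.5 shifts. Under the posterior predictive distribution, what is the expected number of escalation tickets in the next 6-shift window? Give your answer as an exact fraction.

Total count: 26 + 18 + 21 + 22 + 2 + 5 = 94.
Total exposure: 7 + 3 + 3.5 + 6.5 + 1 + 1.5 = 22.5 shifts.
The Gamma prior is conjugate for the Poisson rate, so λ | data ~ Gamma(8+94, 10+22.5) = Gamma(102, 65/2).
Predictive mean over a 6-shift window = T·E[λ|data] = 6·102/(65/2) = 1224/65.

1224/65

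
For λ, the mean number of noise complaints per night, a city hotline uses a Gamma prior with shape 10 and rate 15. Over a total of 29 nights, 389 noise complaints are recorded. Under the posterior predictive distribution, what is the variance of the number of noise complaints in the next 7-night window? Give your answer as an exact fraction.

Total count 389 over total exposure 29 nights.
Conjugate update: add total count to the shape and total exposure to the rate, giving Gamma(399, 44).
The posterior predictive for a window of length T is Negative Binomial with variance T·α'·(β'+T)/β'² = 7·399·51/1936 = 142443/1936.

142443/1936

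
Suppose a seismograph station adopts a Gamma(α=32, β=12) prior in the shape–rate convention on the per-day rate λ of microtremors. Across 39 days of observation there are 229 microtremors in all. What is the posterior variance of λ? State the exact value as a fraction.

29/289

Total count 229 over total exposure 39 days.
Posterior: α' = 32 + 229 = 261, β' = 12 + 39 = 51.
Posterior variance = α'/β'² = 261/2601 = 29/289.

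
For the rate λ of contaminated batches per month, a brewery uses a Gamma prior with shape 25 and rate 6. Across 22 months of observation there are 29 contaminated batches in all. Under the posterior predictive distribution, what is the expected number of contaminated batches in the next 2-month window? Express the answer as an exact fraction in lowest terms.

27/7

Total count 29 over total exposure 22 months.
The Gamma prior is conjugate for the Poisson rate, so λ | data ~ Gamma(25+29, 6+22) = Gamma(54, 28).
Predictive mean over a 2-month window = T·E[λ|data] = 2·54/28 = 27/7.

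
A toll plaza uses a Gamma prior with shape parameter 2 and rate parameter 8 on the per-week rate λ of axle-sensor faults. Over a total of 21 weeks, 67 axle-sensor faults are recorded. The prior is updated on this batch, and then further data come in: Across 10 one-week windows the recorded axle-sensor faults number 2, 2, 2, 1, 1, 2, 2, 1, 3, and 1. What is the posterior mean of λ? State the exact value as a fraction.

86/39

Total count 67 over total exposure 21 weeks.
After the first batch: Gamma(2 + 67, 8 + 21) = Gamma(69, 29).
Total count: 2 + 2 + 2 + 1 + 1 + 2 + 2 + 1 + 3 + 1 = 17.
Total exposure: 10 weeks.
After the second batch: Gamma(69 + 17, 29 + 10) = Gamma(86, 39).
Posterior mean = α'/β' = 86/39.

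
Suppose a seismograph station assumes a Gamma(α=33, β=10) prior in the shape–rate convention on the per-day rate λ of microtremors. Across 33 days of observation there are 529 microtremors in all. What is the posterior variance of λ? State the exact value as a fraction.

Total count 529 over total exposure 33 days.
Gamma(α, β) with Poisson data over total exposure Σt gives posterior Gamma(α+Σx, β+Σt) = Gamma(562, 43).
Posterior variance = α'/β'² = 562/1849.

562/1849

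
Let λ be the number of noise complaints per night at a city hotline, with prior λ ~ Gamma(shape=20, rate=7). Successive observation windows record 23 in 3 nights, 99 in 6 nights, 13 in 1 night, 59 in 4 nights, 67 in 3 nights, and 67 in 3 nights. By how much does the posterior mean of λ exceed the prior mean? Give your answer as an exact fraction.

Total count: 23 + 99 + 13 + 59 + 67 + 67 = 328.
Total exposure: 3 + 6 + 1 + 4 + 3 + 3 = 20 nights.
Posterior: α' = 20 + 328 = 348, β' = 7 + 20 = 27.
Posterior mean = 348/27 = 116/9; prior mean = 20/7 = 20/7. Difference = 116/9 − 20/7 = 632/63.

632/63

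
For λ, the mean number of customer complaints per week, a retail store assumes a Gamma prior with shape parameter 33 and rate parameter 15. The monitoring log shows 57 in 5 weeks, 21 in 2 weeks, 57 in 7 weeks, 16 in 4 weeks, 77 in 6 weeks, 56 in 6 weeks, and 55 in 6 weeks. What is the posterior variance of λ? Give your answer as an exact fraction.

Total count: 57 + 21 + 57 + 16 + 77 + 56 + 55 = 339.
Total exposure: 5 + 2 + 7 + 4 + 6 + 6 + 6 = 36 weeks.
By Gamma–Poisson conjugacy, the posterior is Gamma(α + Σx, β + Σt) = Gamma(33 + 339, 15 + 36) = Gamma(372, 51).
Posterior variance = α'/β'² = 372/2601 = 124/867.

124/867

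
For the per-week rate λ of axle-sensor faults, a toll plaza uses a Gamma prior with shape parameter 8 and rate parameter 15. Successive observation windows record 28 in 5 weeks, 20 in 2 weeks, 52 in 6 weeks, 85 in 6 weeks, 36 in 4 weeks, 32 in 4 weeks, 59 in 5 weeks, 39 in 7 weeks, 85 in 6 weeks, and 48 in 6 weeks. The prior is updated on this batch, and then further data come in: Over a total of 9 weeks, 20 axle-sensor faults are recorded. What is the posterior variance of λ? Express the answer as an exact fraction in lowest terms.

512/5625

Total count: 28 + 20 + 52 + 85 + 36 + 32 + 59 + 39 + 85 + 48 = 484.
Total exposure: 5 + 2 + 6 + 6 + 4 + 4 + 5 + 7 + 6 + 6 = 51 weeks.
After the first batch: Gamma(8 + 484, 15 + 51) = Gamma(492, 66).
Total count 20 over total exposure 9 weeks.
After the second batch: Gamma(492 + 20, 66 + 9) = Gamma(512, 75).
Posterior variance = α'/β'² = 512/5625.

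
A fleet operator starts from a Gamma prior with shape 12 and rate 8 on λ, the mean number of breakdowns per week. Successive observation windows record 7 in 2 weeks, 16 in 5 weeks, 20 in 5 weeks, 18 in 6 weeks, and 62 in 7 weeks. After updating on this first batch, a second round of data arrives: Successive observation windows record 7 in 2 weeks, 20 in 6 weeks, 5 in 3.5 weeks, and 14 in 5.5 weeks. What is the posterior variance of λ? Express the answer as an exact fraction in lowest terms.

181/2500

Total count: 7 + 16 + 20 + 18 + 62 = 123.
Total exposure: 2 + 5 + 5 + 6 + 7 = 25 weeks.
After the first batch: Gamma(12 + 123, 8 + 25) = Gamma(135, 33).
Total count: 7 + 20 + 5 + 14 = 46.
Total exposure: 2 + 6 + 3.5 + 5.5 = 17 weeks.
After the second batch: Gamma(135 + 46, 33 + 17) = Gamma(181, 50).
Posterior variance = α'/β'² = 181/2500.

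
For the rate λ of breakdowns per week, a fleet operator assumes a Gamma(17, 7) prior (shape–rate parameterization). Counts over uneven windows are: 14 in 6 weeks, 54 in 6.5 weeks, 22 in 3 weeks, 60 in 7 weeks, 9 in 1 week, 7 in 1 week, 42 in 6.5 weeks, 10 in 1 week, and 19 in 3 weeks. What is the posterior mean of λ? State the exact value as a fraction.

Total count: 14 + 54 + 22 + 60 + 9 + 7 + 42 + 10 + 19 = 237.
Total exposure: 6 + 6.5 + 3 + 7 + 1 + 1 + 6.5 + 1 + 3 = 35 weeks.
Gamma(α, β) with Poisson data over total exposure Σt gives posterior Gamma(α+Σx, β+Σt) = Gamma(254, 42).
Posterior mean = α'/β' = 254/42 = 127/21.

127/21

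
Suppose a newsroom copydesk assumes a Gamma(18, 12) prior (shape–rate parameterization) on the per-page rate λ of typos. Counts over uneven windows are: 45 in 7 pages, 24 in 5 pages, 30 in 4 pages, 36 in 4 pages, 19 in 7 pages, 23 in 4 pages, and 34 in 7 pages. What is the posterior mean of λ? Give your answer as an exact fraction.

Total count: 45 + 24 + 30 + 36 + 19 + 23 + 34 = 211.
Total exposure: 7 + 5 + 4 + 4 + 7 + 4 + 7 = 38 pages.
By Gamma–Poisson conjugacy, the posterior is Gamma(α + Σx, β + Σt) = Gamma(18 + 211, 12 + 38) = Gamma(229, 50).
Posterior mean = α'/β' = 229/50.

229/50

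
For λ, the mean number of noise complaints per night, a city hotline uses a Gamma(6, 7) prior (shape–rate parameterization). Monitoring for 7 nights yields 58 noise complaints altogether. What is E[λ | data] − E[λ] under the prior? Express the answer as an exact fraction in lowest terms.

26/7

Total count 58 over total exposure 7 nights.
Gamma(α, β) with Poisson data over total exposure Σt gives posterior Gamma(α+Σx, β+Σt) = Gamma(64, 14).
Posterior mean = 64/14 = 32/7; prior mean = 6/7 = 6/7. Difference = 32/7 − 6/7 = 26/7.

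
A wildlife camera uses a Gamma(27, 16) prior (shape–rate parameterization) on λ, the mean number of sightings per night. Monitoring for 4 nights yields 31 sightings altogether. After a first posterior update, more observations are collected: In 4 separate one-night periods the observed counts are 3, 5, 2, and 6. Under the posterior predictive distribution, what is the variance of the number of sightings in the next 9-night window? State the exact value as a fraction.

1221/32

Total count 31 over total exposure 4 nights.
After the first batch: Gamma(27 + 31, 16 + 4) = Gamma(58, 20).
Total count: 3 + 5 + 2 + 6 = 16.
Total exposure: 4 nights.
After the second batch: Gamma(58 + 16, 20 + 4) = Gamma(74, 24).
The posterior predictive for a window of length T is Negative Binomial with variance T·α'·(β'+T)/β'² = 9·74·33/576 = 1221/32.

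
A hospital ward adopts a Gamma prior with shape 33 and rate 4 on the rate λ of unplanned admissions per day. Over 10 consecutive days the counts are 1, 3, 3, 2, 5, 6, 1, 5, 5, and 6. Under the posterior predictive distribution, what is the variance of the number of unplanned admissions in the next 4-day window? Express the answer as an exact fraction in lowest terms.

Total count: 1 + 3 + 3 + 2 + 5 + 6 + 1 + 5 + 5 + 6 = 37.
Total exposure: 10 days.
Conjugate update: add total count to the shape and total exposure to the rate, giving Gamma(70, 14).
The posterior predictive for a window of length T is Negative Binomial with variance T·α'·(β'+T)/β'² = 4·70·18/196 = 180/7.

180/7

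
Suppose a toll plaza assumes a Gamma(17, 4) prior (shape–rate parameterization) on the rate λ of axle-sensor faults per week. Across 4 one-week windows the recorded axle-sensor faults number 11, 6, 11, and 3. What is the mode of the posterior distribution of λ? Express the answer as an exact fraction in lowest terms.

Total count: 11 + 6 + 11 + 3 = 31.
Total exposure: 4 weeks.
The Gamma prior is conjugate for the Poisson rate, so λ | data ~ Gamma(17+31, 4+4) = Gamma(48, 8).
Posterior mode = (α'−1)/β' = 47/8.

47/8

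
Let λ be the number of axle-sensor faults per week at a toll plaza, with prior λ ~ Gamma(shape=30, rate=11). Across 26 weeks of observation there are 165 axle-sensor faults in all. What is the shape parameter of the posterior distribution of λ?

Total count 165 over total exposure 26 weeks.
Posterior: α' = 30 + 165 = 195, β' = 11 + 26 = 37.

195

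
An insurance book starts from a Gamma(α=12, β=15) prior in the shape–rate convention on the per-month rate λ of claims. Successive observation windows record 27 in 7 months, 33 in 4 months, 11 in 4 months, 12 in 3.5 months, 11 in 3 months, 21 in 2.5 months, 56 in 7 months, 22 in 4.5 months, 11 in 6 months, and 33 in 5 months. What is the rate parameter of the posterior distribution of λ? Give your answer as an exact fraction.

Total count: 27 + 33 + 11 + 12 + 11 + 21 + 56 + 22 + 11 + 33 = 237.
Total exposure: 7 + 4 + 4 + 3.5 + 3 + 2.5 + 7 + 4.5 + 6 + 5 = 46.5 months.
Conjugate update: add total count to the shape and total exposure to the rate, giving Gamma(249, 123/2).

123/2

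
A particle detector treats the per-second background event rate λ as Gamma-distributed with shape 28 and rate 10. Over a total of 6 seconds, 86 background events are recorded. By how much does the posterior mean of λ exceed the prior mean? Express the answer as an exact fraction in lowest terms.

173/40

Total count 86 over total exposure 6 seconds.
Conjugate update: add total count to the shape and total exposure to the rate, giving Gamma(114, 16).
Posterior mean = 114/16 = 57/8; prior mean = 28/10 = 14/5. Difference = 57/8 − 14/5 = 173/40.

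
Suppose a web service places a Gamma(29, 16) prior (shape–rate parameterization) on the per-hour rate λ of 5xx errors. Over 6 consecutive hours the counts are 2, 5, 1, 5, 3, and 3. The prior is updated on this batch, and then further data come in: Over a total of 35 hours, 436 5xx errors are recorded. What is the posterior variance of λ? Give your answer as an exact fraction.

484/3249

Total count: 2 + 5 + 1 + 5 + 3 + 3 = 19.
Total exposure: 6 hours.
After the first batch: Gamma(29 + 19, 16 + 6) = Gamma(48, 22).
Total count 436 over total exposure 35 hours.
After the second batch: Gamma(48 + 436, 22 + 35) = Gamma(484, 57).
Posterior variance = α'/β'² = 484/3249.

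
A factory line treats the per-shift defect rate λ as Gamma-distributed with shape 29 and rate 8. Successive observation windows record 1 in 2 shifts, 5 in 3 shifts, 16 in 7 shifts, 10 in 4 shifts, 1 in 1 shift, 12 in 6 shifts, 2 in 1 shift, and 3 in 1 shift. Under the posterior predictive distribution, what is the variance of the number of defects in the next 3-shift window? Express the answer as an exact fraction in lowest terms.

948/121

Total count: 1 + 5 + 16 + 10 + 1 + 12 + 2 + 3 = 50.
Total exposure: 2 + 3 + 7 + 4 + 1 + 6 + 1 + 1 = 25 shifts.
Gamma(α, β) with Poisson data over total exposure Σt gives posterior Gamma(α+Σx, β+Σt) = Gamma(79, 33).
The posterior predictive for a window of length T is Negative Binomial with variance T·α'·(β'+T)/β'² = 3·79·36/1089 = 948/121.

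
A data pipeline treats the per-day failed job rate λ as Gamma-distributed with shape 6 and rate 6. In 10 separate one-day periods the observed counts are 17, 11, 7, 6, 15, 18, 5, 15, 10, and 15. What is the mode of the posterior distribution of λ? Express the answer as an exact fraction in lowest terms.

31/4

Total count: 17 + 11 + 7 + 6 + 15 + 18 + 5 + 15 + 10 + 15 = 119.
Total exposure: 10 days.
The Gamma prior is conjugate for the Poisson rate, so λ | data ~ Gamma(6+119, 6+10) = Gamma(125, 16).
Posterior mode = (α'−1)/β' = 124/16 = 31/4.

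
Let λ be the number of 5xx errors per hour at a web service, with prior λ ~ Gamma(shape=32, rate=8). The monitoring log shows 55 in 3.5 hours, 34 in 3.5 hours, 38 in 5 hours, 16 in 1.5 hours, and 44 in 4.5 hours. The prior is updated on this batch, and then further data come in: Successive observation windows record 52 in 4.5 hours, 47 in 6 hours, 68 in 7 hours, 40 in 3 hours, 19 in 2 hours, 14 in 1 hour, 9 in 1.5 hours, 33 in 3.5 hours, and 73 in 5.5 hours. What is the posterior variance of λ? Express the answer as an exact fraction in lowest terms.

Total count: 55 + 34 + 38 + 16 + 44 = 187.
Total exposure: 3.5 + 3.5 + 5 + 1.5 + 4.5 = 18 hours.
After the first batch: Gamma(32 + 187, 8 + 18) = Gamma(219, 26).
Total count: 52 + 47 + 68 + 40 + 19 + 14 + 9 + 33 + 73 = 355.
Total exposure: 4.5 + 6 + 7 + 3 + 2 + 1 + 1.5 + 3.5 + 5.5 = 34 hours.
After the second batch: Gamma(219 + 355, 26 + 34) = Gamma(574, 60).
Posterior variance = α'/β'² = 574/3600 = 287/1800.

287/1800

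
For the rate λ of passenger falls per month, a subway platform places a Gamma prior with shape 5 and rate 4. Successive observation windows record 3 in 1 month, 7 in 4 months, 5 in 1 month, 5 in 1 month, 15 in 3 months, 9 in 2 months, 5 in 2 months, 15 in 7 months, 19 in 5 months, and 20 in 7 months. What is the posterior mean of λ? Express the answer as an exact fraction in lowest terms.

Total count: 3 + 7 + 5 + 5 + 15 + 9 + 5 + 15 + 19 + 20 = 103.
Total exposure: 1 + 4 + 1 + 1 + 3 + 2 + 2 + 7 + 5 + 7 = 33 months.
By Gamma–Poisson conjugacy, the posterior is Gamma(α + Σx, β + Σt) = Gamma(5 + 103, 4 + 33) = Gamma(108, 37).
Posterior mean = α'/β' = 108/37.

108/37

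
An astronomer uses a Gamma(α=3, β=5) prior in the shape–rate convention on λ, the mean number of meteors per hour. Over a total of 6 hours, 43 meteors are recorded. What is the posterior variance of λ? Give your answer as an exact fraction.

46/121

Total count 43 over total exposure 6 hours.
Gamma(α, β) with Poisson data over total exposure Σt gives posterior Gamma(α+Σx, β+Σt) = Gamma(46, 11).
Posterior variance = α'/β'² = 46/121.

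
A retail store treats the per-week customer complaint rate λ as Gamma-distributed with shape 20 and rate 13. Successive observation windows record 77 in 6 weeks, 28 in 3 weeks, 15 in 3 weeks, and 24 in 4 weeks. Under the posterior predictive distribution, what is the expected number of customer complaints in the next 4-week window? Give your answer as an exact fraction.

656/29

Total count: 77 + 28 + 15 + 24 = 144.
Total exposure: 6 + 3 + 3 + 4 = 16 weeks.
Posterior: α' = 20 + 144 = 164, β' = 13 + 16 = 29.
Predictive mean over a 4-week window = T·E[λ|data] = 4·164/29 = 656/29.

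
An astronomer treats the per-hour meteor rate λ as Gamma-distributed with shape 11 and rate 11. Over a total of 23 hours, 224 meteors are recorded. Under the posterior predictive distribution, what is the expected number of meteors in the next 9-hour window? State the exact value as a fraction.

Total count 224 over total exposure 23 hours.
Conjugate update: add total count to the shape and total exposure to the rate, giving Gamma(235, 34).
Predictive mean over a 9-hour window = T·E[λ|data] = 9·235/34 = 2115/34.

2115/34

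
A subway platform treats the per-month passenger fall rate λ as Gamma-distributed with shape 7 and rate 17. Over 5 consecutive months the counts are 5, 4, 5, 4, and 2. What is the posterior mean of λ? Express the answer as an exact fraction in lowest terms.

27/22

Total count: 5 + 4 + 5 + 4 + 2 = 20.
Total exposure: 5 months.
Conjugate update: add total count to the shape and total exposure to the rate, giving Gamma(27, 22).
Posterior mean = α'/β' = 27/22.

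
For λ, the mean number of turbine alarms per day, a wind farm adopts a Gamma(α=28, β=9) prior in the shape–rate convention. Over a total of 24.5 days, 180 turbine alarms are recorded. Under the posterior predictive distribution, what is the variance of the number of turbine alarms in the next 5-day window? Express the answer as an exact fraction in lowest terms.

160160/4489

Total count 180 over total exposure 24.5 days.
Posterior: α' = 28 + 180 = 208, β' = 9 + 24.5 = 67/2.
The posterior predictive for a window of length T is Negative Binomial with variance T·α'·(β'+T)/β'² = 5·208·(77/2)/(4489/4) = 160160/4489.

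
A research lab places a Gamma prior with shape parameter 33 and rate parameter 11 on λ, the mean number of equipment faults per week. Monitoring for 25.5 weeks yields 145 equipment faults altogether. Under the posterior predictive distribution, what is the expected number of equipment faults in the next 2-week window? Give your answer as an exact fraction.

712/73

Total count 145 over total exposure 25.5 weeks.
By Gamma–Poisson conjugacy, the posterior is Gamma(α + Σx, β + Σt) = Gamma(33 + 145, 11 + 25.5) = Gamma(178, 73/2).
Predictive mean over a 2-week window = T·E[λ|data] = 2·178/(73/2) = 712/73.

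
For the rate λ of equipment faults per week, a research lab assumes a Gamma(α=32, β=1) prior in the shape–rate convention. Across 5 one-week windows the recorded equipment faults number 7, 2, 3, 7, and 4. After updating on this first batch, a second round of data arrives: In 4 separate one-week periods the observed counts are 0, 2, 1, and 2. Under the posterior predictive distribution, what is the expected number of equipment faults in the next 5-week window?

30

Total count: 7 + 2 + 3 + 7 + 4 = 23.
Total exposure: 5 weeks.
After the first batch: Gamma(32 + 23, 1 + 5) = Gamma(55, 6).
Total count: 0 + 2 + 1 + 2 = 5.
Total exposure: 4 weeks.
After the second batch: Gamma(55 + 5, 6 + 4) = Gamma(60, 10).
Predictive mean over a 5-week window = T·E[λ|data] = 5·60/10 = 30.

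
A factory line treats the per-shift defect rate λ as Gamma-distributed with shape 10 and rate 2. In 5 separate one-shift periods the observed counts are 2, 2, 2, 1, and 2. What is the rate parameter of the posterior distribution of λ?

7

Total count: 2 + 2 + 2 + 1 + 2 = 9.
Total exposure: 5 shifts.
Conjugate update: add total count to the shape and total exposure to the rate, giving Gamma(19, 7).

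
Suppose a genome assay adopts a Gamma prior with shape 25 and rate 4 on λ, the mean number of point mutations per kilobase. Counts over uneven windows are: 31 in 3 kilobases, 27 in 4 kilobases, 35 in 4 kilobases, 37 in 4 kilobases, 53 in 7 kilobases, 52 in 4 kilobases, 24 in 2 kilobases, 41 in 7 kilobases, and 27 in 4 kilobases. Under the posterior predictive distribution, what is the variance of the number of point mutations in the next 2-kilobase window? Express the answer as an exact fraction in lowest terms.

Total count: 31 + 27 + 35 + 37 + 53 + 52 + 24 + 41 + 27 = 327.
Total exposure: 3 + 4 + 4 + 4 + 7 + 4 + 2 + 7 + 4 = 39 kilobases.
Posterior: α' = 25 + 327 = 352, β' = 4 + 39 = 43.
The posterior predictive for a window of length T is Negative Binomial with variance T·α'·(β'+T)/β'² = 2·352·45/1849 = 31680/1849.

31680/1849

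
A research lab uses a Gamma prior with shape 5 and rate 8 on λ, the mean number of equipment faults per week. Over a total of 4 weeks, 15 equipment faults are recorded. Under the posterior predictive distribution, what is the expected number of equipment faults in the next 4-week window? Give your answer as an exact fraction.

20/3

Total count 15 over total exposure 4 weeks.
Gamma(α, β) with Poisson data over total exposure Σt gives posterior Gamma(α+Σx, β+Σt) = Gamma(20, 12).
Predictive mean over a 4-week window = T·E[λ|data] = 4·20/12 = 20/3.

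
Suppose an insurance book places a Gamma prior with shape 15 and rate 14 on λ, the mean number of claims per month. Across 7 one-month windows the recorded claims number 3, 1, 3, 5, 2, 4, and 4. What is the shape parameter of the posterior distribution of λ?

Total count: 3 + 1 + 3 + 5 + 2 + 4 + 4 = 22.
Total exposure: 7 months.
Gamma(α, β) with Poisson data over total exposure Σt gives posterior Gamma(α+Σx, β+Σt) = Gamma(37, 21).

37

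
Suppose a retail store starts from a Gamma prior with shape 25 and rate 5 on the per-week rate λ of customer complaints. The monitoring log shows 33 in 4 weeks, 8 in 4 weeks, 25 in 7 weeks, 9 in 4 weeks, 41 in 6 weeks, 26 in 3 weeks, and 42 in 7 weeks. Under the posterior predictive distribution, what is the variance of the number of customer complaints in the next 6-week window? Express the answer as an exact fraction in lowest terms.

Total count: 33 + 8 + 25 + 9 + 41 + 26 + 42 = 184.
Total exposure: 4 + 4 + 7 + 4 + 6 + 3 + 7 = 35 weeks.
By Gamma–Poisson conjugacy, the posterior is Gamma(α + Σx, β + Σt) = Gamma(25 + 184, 5 + 35) = Gamma(209, 40).
The posterior predictive for a window of length T is Negative Binomial with variance T·α'·(β'+T)/β'² = 6·209·46/1600 = 14421/400.

14421/400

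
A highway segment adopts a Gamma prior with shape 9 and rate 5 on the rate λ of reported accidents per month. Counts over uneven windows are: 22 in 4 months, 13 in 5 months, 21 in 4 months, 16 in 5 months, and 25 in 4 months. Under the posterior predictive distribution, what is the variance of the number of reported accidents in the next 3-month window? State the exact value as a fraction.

1060/81

Total count: 22 + 13 + 21 + 16 + 25 = 97.
Total exposure: 4 + 5 + 4 + 5 + 4 = 22 months.
Posterior: α' = 9 + 97 = 106, β' = 5 + 22 = 27.
The posterior predictive for a window of length T is Negative Binomial with variance T·α'·(β'+T)/β'² = 3·106·30/729 = 1060/81.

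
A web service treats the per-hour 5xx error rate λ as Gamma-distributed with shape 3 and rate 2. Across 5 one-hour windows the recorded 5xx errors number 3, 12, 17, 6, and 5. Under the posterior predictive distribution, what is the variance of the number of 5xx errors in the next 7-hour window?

Total count: 3 + 12 + 17 + 6 + 5 = 43.
Total exposure: 5 hours.
By Gamma–Poisson conjugacy, the posterior is Gamma(α + Σx, β + Σt) = Gamma(3 + 43, 2 + 5) = Gamma(46, 7).
The posterior predictive for a window of length T is Negative Binomial with variance T·α'·(β'+T)/β'² = 7·46·14/49 = 92.

92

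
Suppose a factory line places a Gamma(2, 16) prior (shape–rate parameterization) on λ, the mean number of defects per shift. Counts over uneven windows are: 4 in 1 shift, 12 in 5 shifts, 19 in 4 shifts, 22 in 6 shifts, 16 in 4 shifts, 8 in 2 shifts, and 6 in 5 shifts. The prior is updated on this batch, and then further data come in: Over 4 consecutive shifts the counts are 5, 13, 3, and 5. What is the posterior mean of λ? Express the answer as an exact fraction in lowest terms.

Total count: 4 + 12 + 19 + 22 + 16 + 8 + 6 = 87.
Total exposure: 1 + 5 + 4 + 6 + 4 + 2 + 5 = 27 shifts.
After the first batch: Gamma(2 + 87, 16 + 27) = Gamma(89, 43).
Total count: 5 + 13 + 3 + 5 = 26.
Total exposure: 4 shifts.
After the second batch: Gamma(89 + 26, 43 + 4) = Gamma(115, 47).
Posterior mean = α'/β' = 115/47.

115/47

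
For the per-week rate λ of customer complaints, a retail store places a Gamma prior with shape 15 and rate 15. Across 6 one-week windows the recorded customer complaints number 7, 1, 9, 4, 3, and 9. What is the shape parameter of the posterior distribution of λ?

Total count: 7 + 1 + 9 + 4 + 3 + 9 = 33.
Total exposure: 6 weeks.
Posterior: α' = 15 + 33 = 48, β' = 15 + 6 = 21.

48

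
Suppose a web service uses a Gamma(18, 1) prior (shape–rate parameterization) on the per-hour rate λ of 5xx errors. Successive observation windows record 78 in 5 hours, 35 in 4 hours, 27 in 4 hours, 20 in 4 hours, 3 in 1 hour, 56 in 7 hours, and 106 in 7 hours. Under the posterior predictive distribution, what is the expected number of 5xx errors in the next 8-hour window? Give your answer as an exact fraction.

2744/33

Total count: 78 + 35 + 27 + 20 + 3 + 56 + 106 = 325.
Total exposure: 5 + 4 + 4 + 4 + 1 + 7 + 7 = 32 hours.
Conjugate update: add total count to the shape and total exposure to the rate, giving Gamma(343, 33).
Predictive mean over an 8-hour window = T·E[λ|data] = 8·343/33 = 2744/33.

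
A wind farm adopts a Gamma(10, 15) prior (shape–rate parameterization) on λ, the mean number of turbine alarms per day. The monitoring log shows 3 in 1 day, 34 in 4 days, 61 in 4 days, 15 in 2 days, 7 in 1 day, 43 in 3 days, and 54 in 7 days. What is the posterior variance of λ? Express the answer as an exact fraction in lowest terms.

Total count: 3 + 34 + 61 + 15 + 7 + 43 + 54 = 217.
Total exposure: 1 + 4 + 4 + 2 + 1 + 3 + 7 = 22 days.
The Gamma prior is conjugate for the Poisson rate, so λ | data ~ Gamma(10+217, 15+22) = Gamma(227, 37).
Posterior variance = α'/β'² = 227/1369.

227/1369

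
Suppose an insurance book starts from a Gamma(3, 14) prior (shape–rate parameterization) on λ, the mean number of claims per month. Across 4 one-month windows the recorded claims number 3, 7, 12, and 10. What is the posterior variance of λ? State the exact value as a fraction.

35/324

Total count: 3 + 7 + 12 + 10 = 32.
Total exposure: 4 months.
By Gamma–Poisson conjugacy, the posterior is Gamma(α + Σx, β + Σt) = Gamma(3 + 32, 14 + 4) = Gamma(35, 18).
Posterior variance = α'/β'² = 35/324.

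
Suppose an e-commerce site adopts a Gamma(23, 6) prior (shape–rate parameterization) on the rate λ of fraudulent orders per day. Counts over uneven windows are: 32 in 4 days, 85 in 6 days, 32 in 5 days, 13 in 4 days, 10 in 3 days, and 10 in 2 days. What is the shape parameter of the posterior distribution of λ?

Total count: 32 + 85 + 32 + 13 + 10 + 10 = 182.
Total exposure: 4 + 6 + 5 + 4 + 3 + 2 = 24 days.
The Gamma prior is conjugate for the Poisson rate, so λ | data ~ Gamma(23+182, 6+24) = Gamma(205, 30).

205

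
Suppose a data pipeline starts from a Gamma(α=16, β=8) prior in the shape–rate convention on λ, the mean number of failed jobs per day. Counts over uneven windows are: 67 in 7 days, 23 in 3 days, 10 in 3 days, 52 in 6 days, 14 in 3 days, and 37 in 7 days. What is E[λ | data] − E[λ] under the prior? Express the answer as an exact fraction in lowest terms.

145/37

Total count: 67 + 23 + 10 + 52 + 14 + 37 = 203.
Total exposure: 7 + 3 + 3 + 6 + 3 + 7 = 29 days.
Conjugate update: add total count to the shape and total exposure to the rate, giving Gamma(219, 37).
Posterior mean = 219/37 = 219/37; prior mean = 16/8 = 2. Difference = 219/37 − 2 = 145/37.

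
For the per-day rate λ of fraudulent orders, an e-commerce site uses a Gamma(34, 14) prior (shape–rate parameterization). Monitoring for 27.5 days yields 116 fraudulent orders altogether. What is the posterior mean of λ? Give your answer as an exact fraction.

300/83

Total count 116 over total exposure 27.5 days.
The Gamma prior is conjugate for the Poisson rate, so λ | data ~ Gamma(34+116, 14+27.5) = Gamma(150, 83/2).
Posterior mean = α'/β' = 150/(83/2) = 300/83.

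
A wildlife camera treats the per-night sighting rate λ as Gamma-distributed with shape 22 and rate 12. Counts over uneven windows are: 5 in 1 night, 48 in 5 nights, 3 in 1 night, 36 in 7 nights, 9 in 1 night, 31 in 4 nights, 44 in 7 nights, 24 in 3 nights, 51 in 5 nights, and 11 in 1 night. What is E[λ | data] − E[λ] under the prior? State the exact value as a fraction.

Total count: 5 + 48 + 3 + 36 + 9 + 31 + 44 + 24 + 51 + 11 = 262.
Total exposure: 1 + 5 + 1 + 7 + 1 + 4 + 7 + 3 + 5 + 1 = 35 nights.
Conjugate update: add total count to the shape and total exposure to the rate, giving Gamma(284, 47).
Posterior mean = 284/47 = 284/47; prior mean = 22/12 = 11/6. Difference = 284/47 − 11/6 = 1187/282.

1187/282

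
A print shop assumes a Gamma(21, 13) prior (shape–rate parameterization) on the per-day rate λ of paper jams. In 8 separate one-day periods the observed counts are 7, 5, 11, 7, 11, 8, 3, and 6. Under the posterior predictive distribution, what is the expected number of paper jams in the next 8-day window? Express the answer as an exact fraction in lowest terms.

632/21

Total count: 7 + 5 + 11 + 7 + 11 + 8 + 3 + 6 = 58.
Total exposure: 8 days.
Conjugate update: add total count to the shape and total exposure to the rate, giving Gamma(79, 21).
Predictive mean over an 8-day window = T·E[λ|data] = 8·79/21 = 632/21.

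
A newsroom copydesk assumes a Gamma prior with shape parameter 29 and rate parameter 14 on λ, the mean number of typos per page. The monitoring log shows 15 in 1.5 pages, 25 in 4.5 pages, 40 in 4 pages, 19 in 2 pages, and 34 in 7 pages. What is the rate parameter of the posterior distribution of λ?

33

Total count: 15 + 25 + 40 + 19 + 34 = 133.
Total exposure: 1.5 + 4.5 + 4 + 2 + 7 = 19 pages.
Posterior: α' = 29 + 133 = 162, β' = 14 + 19 = 33.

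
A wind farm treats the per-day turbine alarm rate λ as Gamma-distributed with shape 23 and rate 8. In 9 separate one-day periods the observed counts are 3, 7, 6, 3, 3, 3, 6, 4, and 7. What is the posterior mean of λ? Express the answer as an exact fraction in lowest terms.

Total count: 3 + 7 + 6 + 3 + 3 + 3 + 6 + 4 + 7 = 42.
Total exposure: 9 days.
The Gamma prior is conjugate for the Poisson rate, so λ | data ~ Gamma(23+42, 8+9) = Gamma(65, 17).
Posterior mean = α'/β' = 65/17.

65/17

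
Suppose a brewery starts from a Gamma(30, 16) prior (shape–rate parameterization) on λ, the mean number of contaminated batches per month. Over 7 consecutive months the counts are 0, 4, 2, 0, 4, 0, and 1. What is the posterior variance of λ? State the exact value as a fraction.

Total count: 0 + 4 + 2 + 0 + 4 + 0 + 1 = 11.
Total exposure: 7 months.
By Gamma–Poisson conjugacy, the posterior is Gamma(α + Σx, β + Σt) = Gamma(30 + 11, 16 + 7) = Gamma(41, 23).
Posterior variance = α'/β'² = 41/529.

41/529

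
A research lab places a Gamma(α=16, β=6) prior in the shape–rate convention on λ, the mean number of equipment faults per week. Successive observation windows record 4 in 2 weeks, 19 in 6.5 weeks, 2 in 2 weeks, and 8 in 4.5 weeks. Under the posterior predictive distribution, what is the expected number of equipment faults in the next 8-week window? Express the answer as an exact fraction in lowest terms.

56/3

Total count: 4 + 19 + 2 + 8 = 33.
Total exposure: 2 + 6.5 + 2 + 4.5 = 15 weeks.
Gamma(α, β) with Poisson data over total exposure Σt gives posterior Gamma(α+Σx, β+Σt) = Gamma(49, 21).
Predictive mean over an 8-week window = T·E[λ|data] = 8·49/21 = 56/3.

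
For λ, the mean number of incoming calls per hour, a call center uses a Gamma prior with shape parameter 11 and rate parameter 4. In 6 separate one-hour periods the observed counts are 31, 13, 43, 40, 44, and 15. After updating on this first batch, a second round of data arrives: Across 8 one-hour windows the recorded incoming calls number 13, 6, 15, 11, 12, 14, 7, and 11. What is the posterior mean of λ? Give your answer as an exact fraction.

Total count: 31 + 13 + 43 + 40 + 44 + 15 = 186.
Total exposure: 6 hours.
After the first batch: Gamma(11 + 186, 4 + 6) = Gamma(197, 10).
Total count: 13 + 6 + 15 + 11 + 12 + 14 + 7 + 11 = 89.
Total exposure: 8 hours.
After the second batch: Gamma(197 + 89, 10 + 8) = Gamma(286, 18).
Posterior mean = α'/β' = 286/18 = 143/9.

143/9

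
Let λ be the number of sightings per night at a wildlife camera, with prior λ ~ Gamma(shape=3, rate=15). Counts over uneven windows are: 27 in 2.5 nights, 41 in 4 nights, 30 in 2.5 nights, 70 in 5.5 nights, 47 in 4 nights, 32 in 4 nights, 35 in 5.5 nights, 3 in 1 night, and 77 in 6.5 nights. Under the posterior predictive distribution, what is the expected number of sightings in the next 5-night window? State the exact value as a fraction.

Total count: 27 + 41 + 30 + 70 + 47 + 32 + 35 + 3 + 77 = 362.
Total exposure: 2.5 + 4 + 2.5 + 5.5 + 4 + 4 + 5.5 + 1 + 6.5 = 35.5 nights.
Posterior: α' = 3 + 362 = 365, β' = 15 + 35.5 = 101/2.
Predictive mean over a 5-night window = T·E[λ|data] = 5·365/(101/2) = 3650/101.

3650/101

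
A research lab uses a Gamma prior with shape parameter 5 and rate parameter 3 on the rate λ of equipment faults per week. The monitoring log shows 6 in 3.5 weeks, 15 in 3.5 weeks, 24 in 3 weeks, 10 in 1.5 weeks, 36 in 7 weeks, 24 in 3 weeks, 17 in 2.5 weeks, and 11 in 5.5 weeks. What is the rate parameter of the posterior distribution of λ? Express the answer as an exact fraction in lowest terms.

Total count: 6 + 15 + 24 + 10 + 36 + 24 + 17 + 11 = 143.
Total exposure: 3.5 + 3.5 + 3 + 1.5 + 7 + 3 + 2.5 + 5.5 = 29.5 weeks.
Posterior: α' = 5 + 143 = 148, β' = 3 + 29.5 = 65/2.

65/2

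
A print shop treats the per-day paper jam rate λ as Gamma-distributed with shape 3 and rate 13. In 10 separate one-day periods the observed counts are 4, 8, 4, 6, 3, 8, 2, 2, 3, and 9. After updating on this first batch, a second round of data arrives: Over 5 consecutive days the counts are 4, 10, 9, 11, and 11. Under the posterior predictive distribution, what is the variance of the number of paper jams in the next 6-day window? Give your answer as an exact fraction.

4947/196

Total count: 4 + 8 + 4 + 6 + 3 + 8 + 2 + 2 + 3 + 9 = 49.
Total exposure: 10 days.
After the first batch: Gamma(3 + 49, 13 + 10) = Gamma(52, 23).
Total count: 4 + 10 + 9 + 11 + 11 = 45.
Total exposure: 5 days.
After the second batch: Gamma(52 + 45, 23 + 5) = Gamma(97, 28).
The posterior predictive for a window of length T is Negative Binomial with variance T·α'·(β'+T)/β'² = 6·97·34/784 = 4947/196.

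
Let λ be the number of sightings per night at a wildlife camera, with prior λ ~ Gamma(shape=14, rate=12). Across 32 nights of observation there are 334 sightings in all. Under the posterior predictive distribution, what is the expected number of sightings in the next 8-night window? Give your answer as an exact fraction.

Total count 334 over total exposure 32 nights.
Conjugate update: add total count to the shape and total exposure to the rate, giving Gamma(348, 44).
Predictive mean over an 8-night window = T·E[λ|data] = 8·348/44 = 696/11.

696/11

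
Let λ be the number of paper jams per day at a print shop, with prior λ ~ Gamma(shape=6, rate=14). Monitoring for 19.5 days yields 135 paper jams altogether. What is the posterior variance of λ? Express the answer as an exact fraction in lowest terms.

Total count 135 over total exposure 19.5 days.
By Gamma–Poisson conjugacy, the posterior is Gamma(α + Σx, β + Σt) = Gamma(6 + 135, 14 + 19.5) = Gamma(141, 67/2).
Posterior variance = α'/β'² = 141/(4489/4) = 564/4489.

564/4489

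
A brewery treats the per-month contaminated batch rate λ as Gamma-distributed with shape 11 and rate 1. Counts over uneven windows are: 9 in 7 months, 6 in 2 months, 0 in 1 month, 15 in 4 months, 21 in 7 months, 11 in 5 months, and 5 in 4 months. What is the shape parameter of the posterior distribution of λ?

Total count: 9 + 6 + 0 + 15 + 21 + 11 + 5 = 67.
Total exposure: 7 + 2 + 1 + 4 + 7 + 5 + 4 = 30 months.
Gamma(α, β) with Poisson data over total exposure Σt gives posterior Gamma(α+Σx, β+Σt) = Gamma(78, 31).

78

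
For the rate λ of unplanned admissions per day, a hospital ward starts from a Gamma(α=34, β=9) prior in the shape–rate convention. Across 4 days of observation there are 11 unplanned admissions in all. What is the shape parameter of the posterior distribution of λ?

45

Total count 11 over total exposure 4 days.
The Gamma prior is conjugate for the Poisson rate, so λ | data ~ Gamma(34+11, 9+4) = Gamma(45, 13).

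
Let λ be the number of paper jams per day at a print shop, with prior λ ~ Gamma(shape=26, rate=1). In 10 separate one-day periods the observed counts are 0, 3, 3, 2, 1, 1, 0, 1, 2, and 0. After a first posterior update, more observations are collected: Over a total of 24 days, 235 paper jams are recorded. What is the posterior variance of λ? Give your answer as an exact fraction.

Total count: 0 + 3 + 3 + 2 + 1 + 1 + 0 + 1 + 2 + 0 = 13.
Total exposure: 10 days.
After the first batch: Gamma(26 + 13, 1 + 10) = Gamma(39, 11).
Total count 235 over total exposure 24 days.
After the second batch: Gamma(39 + 235, 11 + 24) = Gamma(274, 35).
Posterior variance = α'/β'² = 274/1225.

274/1225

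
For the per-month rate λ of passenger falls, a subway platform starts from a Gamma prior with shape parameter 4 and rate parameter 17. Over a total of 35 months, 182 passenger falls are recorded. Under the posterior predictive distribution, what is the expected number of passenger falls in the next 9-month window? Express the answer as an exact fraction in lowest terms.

Total count 182 over total exposure 35 months.
Conjugate update: add total count to the shape and total exposure to the rate, giving Gamma(186, 52).
Predictive mean over a 9-month window = T·E[λ|data] = 9·186/52 = 837/26.

837/26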